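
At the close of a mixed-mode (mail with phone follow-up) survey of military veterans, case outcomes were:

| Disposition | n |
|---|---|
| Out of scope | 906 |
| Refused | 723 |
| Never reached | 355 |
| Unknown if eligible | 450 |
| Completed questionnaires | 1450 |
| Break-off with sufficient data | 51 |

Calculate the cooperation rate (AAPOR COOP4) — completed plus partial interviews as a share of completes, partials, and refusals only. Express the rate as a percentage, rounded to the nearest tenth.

Top: 1450 + 51 = 1501
Denom: 1450 + 51 + 723 = 2224
COOP4 = 1501 / 2224 = 0.6749

67.5%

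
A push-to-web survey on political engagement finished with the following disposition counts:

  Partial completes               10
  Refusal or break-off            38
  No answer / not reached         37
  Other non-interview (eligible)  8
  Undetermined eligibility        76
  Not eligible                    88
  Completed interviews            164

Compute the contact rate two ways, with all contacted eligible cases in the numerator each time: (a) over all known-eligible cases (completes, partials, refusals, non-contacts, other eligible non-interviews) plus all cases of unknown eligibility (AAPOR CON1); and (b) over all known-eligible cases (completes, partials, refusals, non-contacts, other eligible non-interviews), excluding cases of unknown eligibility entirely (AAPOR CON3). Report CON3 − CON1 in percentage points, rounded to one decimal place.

19.5

Num → 164 + 10 + 38 + 8 = 220
Denom → 164 + 10 + 38 + 37 + 8 + 76 = 333
CON1 = 220 / 333 = 0.6607
Denom → 164 + 10 + 38 + 37 + 8 = 257
CON3 = 220 / 257 = 0.8560
Difference = 85.60 − 66.07 = 19.53 percentage points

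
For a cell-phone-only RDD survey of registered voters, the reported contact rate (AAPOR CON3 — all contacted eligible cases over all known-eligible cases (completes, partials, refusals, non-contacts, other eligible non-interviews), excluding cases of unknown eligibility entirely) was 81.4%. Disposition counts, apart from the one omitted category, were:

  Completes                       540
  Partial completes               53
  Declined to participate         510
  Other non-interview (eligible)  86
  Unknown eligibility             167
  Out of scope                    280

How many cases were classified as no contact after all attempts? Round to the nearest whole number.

272

Num: 540 + 53 + 510 + 86 = 1189
CON3 = 1189 / D = 0.814
D = 1189 / 0.814 = 1460.7
Remaining denominator categories sum to 1189
no contact after all attempts = 1460.7 − 1189 ≈ 272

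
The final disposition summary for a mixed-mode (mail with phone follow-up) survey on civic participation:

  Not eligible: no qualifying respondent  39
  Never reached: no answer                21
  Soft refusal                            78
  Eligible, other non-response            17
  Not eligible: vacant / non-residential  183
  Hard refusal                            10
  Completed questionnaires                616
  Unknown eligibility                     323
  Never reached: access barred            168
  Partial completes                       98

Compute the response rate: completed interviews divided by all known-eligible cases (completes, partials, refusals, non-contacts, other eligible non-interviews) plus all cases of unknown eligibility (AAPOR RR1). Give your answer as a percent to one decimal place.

Refusals = 10 + 78 = 88
Never reached = 21 + 168 = 189
Not eligible = 39 + 183 = 222
Num → 616
Denominator → 616 + 98 + 88 + 189 + 17 + 323 = 1331
RR1 = 616 / 1331 = 0.4628

46.3%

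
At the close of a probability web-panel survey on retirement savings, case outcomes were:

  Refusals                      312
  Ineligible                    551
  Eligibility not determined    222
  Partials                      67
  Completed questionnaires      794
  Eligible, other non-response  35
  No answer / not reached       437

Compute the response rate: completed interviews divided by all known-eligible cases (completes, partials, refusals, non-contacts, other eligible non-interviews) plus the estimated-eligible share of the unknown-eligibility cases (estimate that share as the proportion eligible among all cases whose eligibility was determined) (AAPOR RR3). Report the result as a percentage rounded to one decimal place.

Top: 794
Eligible (known): 794 + 67 + 312 + 437 + 35 = 1645
e = 1645 / (1645 + 551) = 1645 / 2196 = 0.7491
Estimated eligible among unknowns: 0.7491 × 222 = 166.30
Denom: 1645 + 166.30 = 1811.30
RR3 = 794 / 1811.30 = 0.4384

43.8%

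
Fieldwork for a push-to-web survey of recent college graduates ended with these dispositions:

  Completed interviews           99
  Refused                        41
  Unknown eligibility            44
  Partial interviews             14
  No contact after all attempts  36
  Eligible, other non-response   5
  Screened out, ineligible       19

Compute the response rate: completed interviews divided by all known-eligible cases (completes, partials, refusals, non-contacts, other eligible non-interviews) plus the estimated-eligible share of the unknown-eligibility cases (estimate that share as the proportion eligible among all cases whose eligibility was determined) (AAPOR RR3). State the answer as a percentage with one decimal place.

42.1%

Top = 99
Known eligible = 99 + 14 + 41 + 36 + 5 = 195
e = 195 / (195 + 19) = 195 / 214 = 0.9112
e × U = 0.9112 × 44 = 40.09
Denom = 195 + 40.09 = 235.09
RR3 = 99 / 235.09 = 0.4211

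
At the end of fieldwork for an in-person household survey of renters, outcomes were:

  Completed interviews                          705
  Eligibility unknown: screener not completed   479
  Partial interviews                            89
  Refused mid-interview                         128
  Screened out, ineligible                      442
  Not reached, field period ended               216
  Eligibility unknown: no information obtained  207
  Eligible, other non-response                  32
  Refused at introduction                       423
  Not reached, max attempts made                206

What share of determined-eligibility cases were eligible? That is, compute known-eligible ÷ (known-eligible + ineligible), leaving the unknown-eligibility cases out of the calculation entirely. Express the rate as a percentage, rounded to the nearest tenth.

Refused = 423 + 128 = 551
No answer / not reached = 216 + 206 = 422
Unknown eligibility = 479 + 207 = 686
Known eligible → 705 + 89 + 551 + 422 + 32 = 1799
e = 1799 / (1799 + 442) = 1799 / 2241 = 0.8028

80.3%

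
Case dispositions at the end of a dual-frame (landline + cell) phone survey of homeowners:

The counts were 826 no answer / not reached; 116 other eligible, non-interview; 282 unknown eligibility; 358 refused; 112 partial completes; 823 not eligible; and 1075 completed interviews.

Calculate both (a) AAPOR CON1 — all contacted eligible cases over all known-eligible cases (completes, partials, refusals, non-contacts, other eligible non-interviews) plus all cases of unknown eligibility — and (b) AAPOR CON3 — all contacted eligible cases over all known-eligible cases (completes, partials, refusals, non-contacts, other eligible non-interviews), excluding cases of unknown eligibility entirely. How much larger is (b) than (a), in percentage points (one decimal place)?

Top → 1075 + 112 + 358 + 116 = 1661
Denominator → 1075 + 112 + 358 + 826 + 116 + 282 = 2769
CON1 = 1661 / 2769 = 0.5999
Denominator → 1075 + 112 + 358 + 826 + 116 = 2487
CON3 = 1661 / 2487 = 0.6679
Difference = 66.79 − 59.99 = 6.80 percentage points

6.8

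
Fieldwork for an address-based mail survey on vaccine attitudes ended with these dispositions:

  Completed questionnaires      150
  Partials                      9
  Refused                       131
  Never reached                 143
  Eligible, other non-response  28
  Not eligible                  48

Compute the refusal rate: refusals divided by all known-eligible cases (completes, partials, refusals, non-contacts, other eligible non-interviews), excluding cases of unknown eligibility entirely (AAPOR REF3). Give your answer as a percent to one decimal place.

28.4%

Numerator: 131
Base: 150 + 9 + 131 + 143 + 28 = 461
REF3 = 131 / 461 = 0.2842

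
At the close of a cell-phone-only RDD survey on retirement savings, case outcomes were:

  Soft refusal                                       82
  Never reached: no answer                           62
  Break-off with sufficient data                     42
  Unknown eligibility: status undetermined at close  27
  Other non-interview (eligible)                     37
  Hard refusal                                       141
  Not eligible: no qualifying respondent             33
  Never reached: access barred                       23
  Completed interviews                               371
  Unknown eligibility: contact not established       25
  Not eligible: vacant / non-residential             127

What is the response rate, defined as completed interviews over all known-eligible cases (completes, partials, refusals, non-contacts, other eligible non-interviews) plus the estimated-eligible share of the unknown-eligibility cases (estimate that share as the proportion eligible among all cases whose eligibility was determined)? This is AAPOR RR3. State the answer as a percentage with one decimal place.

Refusal or break-off = 141 + 82 = 223
Non-contacts = 62 + 23 = 85
Undetermined eligibility = 25 + 27 = 52
Screened out, ineligible = 33 + 127 = 160
Num: 371
Eligible (known): 371 + 42 + 223 + 85 + 37 = 758
e = 758 / (758 + 160) = 758 / 918 = 0.8257
e × U: 0.8257 × 52 = 42.94
Denominator: 758 + 42.94 = 800.94
RR3 = 371 / 800.94 = 0.4632

46.3%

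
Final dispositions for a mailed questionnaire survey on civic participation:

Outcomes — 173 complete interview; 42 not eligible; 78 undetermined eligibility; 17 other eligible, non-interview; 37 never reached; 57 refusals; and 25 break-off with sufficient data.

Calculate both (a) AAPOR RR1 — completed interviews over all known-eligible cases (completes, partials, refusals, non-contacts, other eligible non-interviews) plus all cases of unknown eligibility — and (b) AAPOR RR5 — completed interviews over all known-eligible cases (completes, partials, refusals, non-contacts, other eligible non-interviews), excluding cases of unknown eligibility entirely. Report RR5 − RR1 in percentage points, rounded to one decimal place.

11.3

Top → 173
Base → 173 + 25 + 57 + 37 + 17 + 78 = 387
RR1 = 173 / 387 = 0.4470
Base → 173 + 25 + 57 + 37 + 17 = 309
RR5 = 173 / 309 = 0.5599
Difference = 55.99 − 44.70 = 11.29 percentage points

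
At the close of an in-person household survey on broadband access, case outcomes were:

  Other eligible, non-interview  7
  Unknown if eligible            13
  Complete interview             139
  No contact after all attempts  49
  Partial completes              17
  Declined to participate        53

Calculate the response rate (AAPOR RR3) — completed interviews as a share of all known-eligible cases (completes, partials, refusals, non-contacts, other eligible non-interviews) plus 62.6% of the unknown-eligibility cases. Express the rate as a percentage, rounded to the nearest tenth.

Num → 139
Known eligible → 139 + 17 + 53 + 49 + 7 = 265
Estimated eligible among unknowns → 0.6260 × 13 = 8.14
Denom → 265 + 8.14 = 273.14
RR3 = 139 / 273.14 = 0.5089

50.9%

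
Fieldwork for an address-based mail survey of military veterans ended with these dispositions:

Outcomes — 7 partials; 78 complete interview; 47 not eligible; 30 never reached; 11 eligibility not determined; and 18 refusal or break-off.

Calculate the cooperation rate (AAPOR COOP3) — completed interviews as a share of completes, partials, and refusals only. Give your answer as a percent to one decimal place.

Numerator → 78
Denom → 78 + 7 + 18 = 103
COOP3 = 78 / 103 = 0.7573

75.7%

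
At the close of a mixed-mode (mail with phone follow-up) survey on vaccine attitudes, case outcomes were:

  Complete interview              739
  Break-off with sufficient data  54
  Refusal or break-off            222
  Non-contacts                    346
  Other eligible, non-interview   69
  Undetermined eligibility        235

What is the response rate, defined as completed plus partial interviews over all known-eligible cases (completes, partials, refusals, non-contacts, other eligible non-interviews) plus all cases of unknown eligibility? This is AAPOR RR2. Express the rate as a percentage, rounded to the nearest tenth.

Num → 739 + 54 = 793
Denom → 739 + 54 + 222 + 346 + 69 + 235 = 1665
RR2 = 793 / 1665 = 0.4763

47.6%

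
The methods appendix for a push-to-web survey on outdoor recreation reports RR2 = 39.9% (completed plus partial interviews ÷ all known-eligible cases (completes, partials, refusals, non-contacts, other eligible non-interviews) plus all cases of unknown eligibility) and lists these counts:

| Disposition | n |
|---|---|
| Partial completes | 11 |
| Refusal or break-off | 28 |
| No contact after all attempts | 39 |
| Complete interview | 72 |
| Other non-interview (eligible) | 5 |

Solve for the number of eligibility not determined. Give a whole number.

53

Top = 72 + 11 = 83
RR2 = 83 / D = 0.399
D = 83 / 0.399 = 208.0
Remaining denominator categories sum to 155
eligibility not determined = 208.0 − 155 ≈ 53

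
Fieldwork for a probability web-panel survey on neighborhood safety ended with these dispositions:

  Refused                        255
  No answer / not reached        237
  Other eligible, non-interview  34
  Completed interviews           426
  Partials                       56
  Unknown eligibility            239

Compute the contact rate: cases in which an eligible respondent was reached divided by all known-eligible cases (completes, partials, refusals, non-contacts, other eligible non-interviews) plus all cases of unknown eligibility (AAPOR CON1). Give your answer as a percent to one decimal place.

61.8%

Num: 426 + 56 + 255 + 34 = 771
Denominator: 426 + 56 + 255 + 237 + 34 + 239 = 1247
CON1 = 771 / 1247 = 0.6183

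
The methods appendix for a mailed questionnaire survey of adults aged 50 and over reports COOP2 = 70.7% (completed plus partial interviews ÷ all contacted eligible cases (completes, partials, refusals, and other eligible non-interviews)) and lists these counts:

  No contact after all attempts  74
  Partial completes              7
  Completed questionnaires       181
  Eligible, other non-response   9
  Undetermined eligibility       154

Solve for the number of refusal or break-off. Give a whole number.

69

Top → 181 + 7 = 188
COOP2 = 188 / D = 0.707
D = 188 / 0.707 = 265.9
Rest of base = 197
refusal or break-off = 265.9 − 197 ≈ 69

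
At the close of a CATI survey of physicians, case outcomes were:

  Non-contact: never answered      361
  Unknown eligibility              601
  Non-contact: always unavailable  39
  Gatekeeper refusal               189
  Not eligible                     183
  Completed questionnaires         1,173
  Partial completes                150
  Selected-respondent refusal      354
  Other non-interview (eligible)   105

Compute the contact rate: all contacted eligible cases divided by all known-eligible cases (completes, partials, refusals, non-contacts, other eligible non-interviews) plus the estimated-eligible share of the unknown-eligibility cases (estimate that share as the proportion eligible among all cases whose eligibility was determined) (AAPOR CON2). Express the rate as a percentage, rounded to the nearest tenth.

Declined to participate = 189 + 354 = 543
No contact after all attempts = 361 + 39 = 400
Numerator → 1173 + 150 + 543 + 105 = 1971
Determined eligible → 1173 + 150 + 543 + 400 + 105 = 2371
e = 2371 / (2371 + 183) = 2371 / 2554 = 0.9283
Estimated eligible among unknowns → 0.9283 × 601 = 557.91
Denom → 2371 + 557.91 = 2928.91
CON2 = 1971 / 2928.91 = 0.6729

67.3%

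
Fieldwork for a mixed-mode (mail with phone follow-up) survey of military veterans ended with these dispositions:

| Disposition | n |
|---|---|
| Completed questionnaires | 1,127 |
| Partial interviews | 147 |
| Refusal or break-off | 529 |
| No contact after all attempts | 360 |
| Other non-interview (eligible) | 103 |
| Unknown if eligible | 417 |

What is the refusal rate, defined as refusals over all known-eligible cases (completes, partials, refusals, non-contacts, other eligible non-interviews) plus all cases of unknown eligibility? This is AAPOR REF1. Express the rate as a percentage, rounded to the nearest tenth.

19.7%

Num → 529
Base → 1127 + 147 + 529 + 360 + 103 + 417 = 2683
REF1 = 529 / 2683 = 0.1972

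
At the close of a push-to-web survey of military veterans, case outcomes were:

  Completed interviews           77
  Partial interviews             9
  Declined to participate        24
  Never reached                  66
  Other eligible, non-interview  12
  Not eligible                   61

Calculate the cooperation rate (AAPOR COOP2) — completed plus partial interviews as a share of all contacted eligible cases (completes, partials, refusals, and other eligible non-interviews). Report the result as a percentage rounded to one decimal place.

70.5%

Top → 77 + 9 = 86
Denom → 77 + 9 + 24 + 12 = 122
COOP2 = 86 / 122 = 0.7049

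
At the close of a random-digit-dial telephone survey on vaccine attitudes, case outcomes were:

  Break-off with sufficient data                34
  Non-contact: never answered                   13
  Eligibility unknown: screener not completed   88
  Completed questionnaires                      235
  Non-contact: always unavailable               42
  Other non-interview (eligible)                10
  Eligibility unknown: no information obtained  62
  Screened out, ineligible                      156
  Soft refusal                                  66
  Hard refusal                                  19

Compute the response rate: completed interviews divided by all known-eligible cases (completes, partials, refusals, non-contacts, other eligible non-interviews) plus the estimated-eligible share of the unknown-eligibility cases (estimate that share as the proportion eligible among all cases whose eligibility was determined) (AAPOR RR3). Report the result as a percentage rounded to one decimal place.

Refused = 19 + 66 = 85
No contact after all attempts = 13 + 42 = 55
Unknown eligibility = 88 + 62 = 150
Num = 235
Known eligible = 235 + 34 + 85 + 55 + 10 = 419
e = 419 / (419 + 156) = 419 / 575 = 0.7287
Eligible share of unknowns = 0.7287 × 150 = 109.31
Base = 419 + 109.31 = 528.31
RR3 = 235 / 528.31 = 0.4448

44.5%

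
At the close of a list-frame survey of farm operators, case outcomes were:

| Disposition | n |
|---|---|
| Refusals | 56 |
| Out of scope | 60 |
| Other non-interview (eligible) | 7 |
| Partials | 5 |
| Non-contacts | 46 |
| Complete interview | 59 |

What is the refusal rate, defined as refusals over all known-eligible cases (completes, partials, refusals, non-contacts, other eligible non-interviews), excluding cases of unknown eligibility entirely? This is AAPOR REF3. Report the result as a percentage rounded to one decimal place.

Numerator = 56
Denom = 59 + 5 + 56 + 46 + 7 = 173
REF3 = 56 / 173 = 0.3237

32.4%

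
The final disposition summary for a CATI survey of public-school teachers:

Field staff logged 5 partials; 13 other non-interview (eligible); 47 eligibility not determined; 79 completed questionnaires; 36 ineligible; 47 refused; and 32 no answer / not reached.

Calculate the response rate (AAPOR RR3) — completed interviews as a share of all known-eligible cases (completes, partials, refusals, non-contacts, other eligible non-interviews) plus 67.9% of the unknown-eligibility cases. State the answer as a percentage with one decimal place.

38.0%

Numerator → 79
Determined eligible → 79 + 5 + 47 + 32 + 13 = 176
Eligible share of unknowns → 0.6790 × 47 = 31.91
Denom → 176 + 31.91 = 207.91
RR3 = 79 / 207.91 = 0.3800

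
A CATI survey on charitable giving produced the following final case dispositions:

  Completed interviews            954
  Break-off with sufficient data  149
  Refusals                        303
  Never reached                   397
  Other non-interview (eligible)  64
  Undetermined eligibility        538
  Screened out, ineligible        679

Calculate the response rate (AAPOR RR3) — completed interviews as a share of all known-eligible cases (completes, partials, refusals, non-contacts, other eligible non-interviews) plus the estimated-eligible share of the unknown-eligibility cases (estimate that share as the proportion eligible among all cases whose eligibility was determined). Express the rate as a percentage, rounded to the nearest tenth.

42.2%

Top = 954
Eligible (known) = 954 + 149 + 303 + 397 + 64 = 1867
e = 1867 / (1867 + 679) = 1867 / 2546 = 0.7333
e × U = 0.7333 × 538 = 394.52
Denom = 1867 + 394.52 = 2261.52
RR3 = 954 / 2261.52 = 0.4218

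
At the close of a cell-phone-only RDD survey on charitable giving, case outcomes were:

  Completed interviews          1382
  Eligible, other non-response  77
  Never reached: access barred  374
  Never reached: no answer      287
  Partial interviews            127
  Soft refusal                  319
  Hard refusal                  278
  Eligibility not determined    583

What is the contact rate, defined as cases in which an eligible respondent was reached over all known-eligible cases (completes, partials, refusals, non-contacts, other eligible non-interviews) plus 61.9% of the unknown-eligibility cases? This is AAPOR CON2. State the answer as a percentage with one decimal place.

Refused = 278 + 319 = 597
Never reached = 287 + 374 = 661
Num → 1382 + 127 + 597 + 77 = 2183
Known eligible → 1382 + 127 + 597 + 661 + 77 = 2844
Estimated eligible among unknowns → 0.6190 × 583 = 360.88
Base → 2844 + 360.88 = 3204.88
CON2 = 2183 / 3204.88 = 0.6811

68.1%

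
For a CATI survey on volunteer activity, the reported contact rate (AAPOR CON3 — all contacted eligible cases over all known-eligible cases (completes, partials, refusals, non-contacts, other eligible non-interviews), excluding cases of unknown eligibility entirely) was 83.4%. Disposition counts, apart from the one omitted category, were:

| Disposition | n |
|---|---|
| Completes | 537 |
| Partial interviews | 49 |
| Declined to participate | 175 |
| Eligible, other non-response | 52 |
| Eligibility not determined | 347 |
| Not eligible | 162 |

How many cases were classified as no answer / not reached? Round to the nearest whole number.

Num: 537 + 49 + 175 + 52 = 813
CON3 = 813 / D = 0.834
D = 813 / 0.834 = 974.8
Rest of base = 813
no answer / not reached = 974.8 − 813 ≈ 162

162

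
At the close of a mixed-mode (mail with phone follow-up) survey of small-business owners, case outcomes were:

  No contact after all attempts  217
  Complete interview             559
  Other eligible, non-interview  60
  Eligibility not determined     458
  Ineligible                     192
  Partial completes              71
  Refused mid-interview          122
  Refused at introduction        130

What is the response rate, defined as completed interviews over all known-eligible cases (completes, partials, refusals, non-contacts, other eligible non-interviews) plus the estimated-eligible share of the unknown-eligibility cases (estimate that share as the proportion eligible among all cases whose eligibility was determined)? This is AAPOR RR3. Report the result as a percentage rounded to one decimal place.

36.0%

Refusal or break-off = 130 + 122 = 252
Numerator = 559
Known eligible = 559 + 71 + 252 + 217 + 60 = 1159
e = 1159 / (1159 + 192) = 1159 / 1351 = 0.8579
Eligible share of unknowns = 0.8579 × 458 = 392.92
Denom = 1159 + 392.92 = 1551.92
RR3 = 559 / 1551.92 = 0.3602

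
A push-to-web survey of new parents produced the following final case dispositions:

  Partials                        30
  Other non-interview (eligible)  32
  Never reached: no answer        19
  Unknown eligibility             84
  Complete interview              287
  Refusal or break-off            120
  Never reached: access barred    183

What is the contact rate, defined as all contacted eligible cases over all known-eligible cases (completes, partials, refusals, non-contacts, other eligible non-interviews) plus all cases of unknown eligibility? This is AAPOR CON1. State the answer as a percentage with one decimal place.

No contact after all attempts = 19 + 183 = 202
Top = 287 + 30 + 120 + 32 = 469
Base = 287 + 30 + 120 + 202 + 32 + 84 = 755
CON1 = 469 / 755 = 0.6212

62.1%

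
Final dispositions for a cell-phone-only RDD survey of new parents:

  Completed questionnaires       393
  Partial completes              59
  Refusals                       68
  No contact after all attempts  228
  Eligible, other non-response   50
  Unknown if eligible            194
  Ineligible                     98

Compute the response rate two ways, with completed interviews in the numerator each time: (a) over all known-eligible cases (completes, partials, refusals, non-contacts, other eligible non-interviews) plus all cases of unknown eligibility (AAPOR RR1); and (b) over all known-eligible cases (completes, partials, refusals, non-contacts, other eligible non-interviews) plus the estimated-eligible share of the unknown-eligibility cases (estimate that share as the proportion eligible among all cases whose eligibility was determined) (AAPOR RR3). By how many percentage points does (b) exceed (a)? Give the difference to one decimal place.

0.9

Numerator → 393
Base → 393 + 59 + 68 + 228 + 50 + 194 = 992
RR1 = 393 / 992 = 0.3962
Eligible (known) → 393 + 59 + 68 + 228 + 50 = 798
e = 798 / (798 + 98) = 798 / 896 = 0.8906
Eligible share of unknowns → 0.8906 × 194 = 172.78
Base → 798 + 172.78 = 970.78
RR3 = 393 / 970.78 = 0.4048
Difference = 40.48 − 39.62 = 0.86 percentage points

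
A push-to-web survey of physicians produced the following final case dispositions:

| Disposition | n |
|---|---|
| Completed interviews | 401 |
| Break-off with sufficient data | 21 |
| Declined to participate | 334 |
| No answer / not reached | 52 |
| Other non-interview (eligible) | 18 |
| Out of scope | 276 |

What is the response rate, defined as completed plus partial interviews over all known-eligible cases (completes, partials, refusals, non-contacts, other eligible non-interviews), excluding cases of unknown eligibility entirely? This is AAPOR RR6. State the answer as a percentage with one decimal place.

Numerator: 401 + 21 = 422
Denominator: 401 + 21 + 334 + 52 + 18 = 826
RR6 = 422 / 826 = 0.5109

51.1%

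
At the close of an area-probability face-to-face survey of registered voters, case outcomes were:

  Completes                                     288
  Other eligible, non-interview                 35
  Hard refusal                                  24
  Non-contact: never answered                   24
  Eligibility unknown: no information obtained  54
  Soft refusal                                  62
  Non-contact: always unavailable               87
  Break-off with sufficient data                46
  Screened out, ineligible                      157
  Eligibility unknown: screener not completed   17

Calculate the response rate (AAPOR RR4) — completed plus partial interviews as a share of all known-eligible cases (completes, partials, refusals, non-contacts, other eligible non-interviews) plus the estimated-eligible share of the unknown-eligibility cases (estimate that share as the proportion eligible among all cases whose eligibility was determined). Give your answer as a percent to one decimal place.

Refused = 24 + 62 = 86
No contact after all attempts = 24 + 87 = 111
Undetermined eligibility = 17 + 54 = 71
Numerator = 288 + 46 = 334
Eligible (known) = 288 + 46 + 86 + 111 + 35 = 566
e = 566 / (566 + 157) = 566 / 723 = 0.7828
Eligible share of unknowns = 0.7828 × 71 = 55.58
Denominator = 566 + 55.58 = 621.58
RR4 = 334 / 621.58 = 0.5373

53.7%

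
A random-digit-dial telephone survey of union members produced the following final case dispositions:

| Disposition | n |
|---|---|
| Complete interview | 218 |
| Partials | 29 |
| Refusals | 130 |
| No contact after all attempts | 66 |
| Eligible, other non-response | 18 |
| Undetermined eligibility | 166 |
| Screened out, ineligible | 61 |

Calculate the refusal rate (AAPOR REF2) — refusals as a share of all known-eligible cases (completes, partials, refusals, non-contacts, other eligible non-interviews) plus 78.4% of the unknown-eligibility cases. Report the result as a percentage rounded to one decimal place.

22.0%

Numerator: 130
Known eligible: 218 + 29 + 130 + 66 + 18 = 461
Eligible share of unknowns: 0.7840 × 166 = 130.14
Base: 461 + 130.14 = 591.14
REF2 = 130 / 591.14 = 0.2199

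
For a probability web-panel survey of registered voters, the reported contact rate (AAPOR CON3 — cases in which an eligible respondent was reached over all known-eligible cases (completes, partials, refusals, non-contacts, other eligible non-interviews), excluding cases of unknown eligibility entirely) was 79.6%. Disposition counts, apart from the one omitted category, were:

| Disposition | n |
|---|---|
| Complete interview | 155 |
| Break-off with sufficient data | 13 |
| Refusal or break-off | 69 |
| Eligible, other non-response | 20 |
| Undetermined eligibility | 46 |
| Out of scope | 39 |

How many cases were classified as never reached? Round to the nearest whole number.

Num → 155 + 13 + 69 + 20 = 257
CON3 = 257 / D = 0.796
D = 257 / 0.796 = 322.9
Remaining denominator categories sum to 257
never reached = 322.9 − 257 ≈ 66

66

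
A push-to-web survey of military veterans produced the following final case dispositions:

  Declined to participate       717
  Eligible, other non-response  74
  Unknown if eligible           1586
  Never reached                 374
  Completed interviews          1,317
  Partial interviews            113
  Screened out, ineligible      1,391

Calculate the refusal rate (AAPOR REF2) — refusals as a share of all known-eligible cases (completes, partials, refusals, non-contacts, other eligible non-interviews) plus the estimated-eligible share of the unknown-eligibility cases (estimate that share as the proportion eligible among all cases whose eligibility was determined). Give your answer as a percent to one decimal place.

Top → 717
Determined eligible → 1317 + 113 + 717 + 374 + 74 = 2595
e = 2595 / (2595 + 1391) = 2595 / 3986 = 0.6510
Estimated eligible among unknowns → 0.6510 × 1586 = 1032.49
Denom → 2595 + 1032.49 = 3627.49
REF2 = 717 / 3627.49 = 0.1977

19.8%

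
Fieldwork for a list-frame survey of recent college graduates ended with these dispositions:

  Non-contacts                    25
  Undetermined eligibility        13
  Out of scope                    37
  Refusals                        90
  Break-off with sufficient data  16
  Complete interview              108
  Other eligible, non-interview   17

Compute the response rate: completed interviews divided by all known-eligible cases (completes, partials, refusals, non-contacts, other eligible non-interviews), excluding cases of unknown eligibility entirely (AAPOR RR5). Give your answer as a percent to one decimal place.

Numerator → 108
Base → 108 + 16 + 90 + 25 + 17 = 256
RR5 = 108 / 256 = 0.4219

42.2%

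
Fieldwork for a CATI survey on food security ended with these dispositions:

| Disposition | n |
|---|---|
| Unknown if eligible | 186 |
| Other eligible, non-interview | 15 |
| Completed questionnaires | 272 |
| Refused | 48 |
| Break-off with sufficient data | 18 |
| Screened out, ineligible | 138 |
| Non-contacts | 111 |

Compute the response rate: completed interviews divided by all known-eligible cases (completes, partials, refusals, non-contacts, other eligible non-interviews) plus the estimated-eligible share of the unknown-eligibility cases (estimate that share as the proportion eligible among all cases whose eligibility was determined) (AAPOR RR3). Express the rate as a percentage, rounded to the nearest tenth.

44.8%

Num = 272
Known eligible = 272 + 18 + 48 + 111 + 15 = 464
e = 464 / (464 + 138) = 464 / 602 = 0.7708
e × U = 0.7708 × 186 = 143.37
Denominator = 464 + 143.37 = 607.37
RR3 = 272 / 607.37 = 0.4478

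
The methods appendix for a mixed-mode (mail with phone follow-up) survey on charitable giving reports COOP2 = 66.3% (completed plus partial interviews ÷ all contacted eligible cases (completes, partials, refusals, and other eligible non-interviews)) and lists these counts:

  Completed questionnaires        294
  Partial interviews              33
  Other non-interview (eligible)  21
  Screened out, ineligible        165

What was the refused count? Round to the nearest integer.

Top = 294 + 33 = 327
COOP2 = 327 / D = 0.663
D = 327 / 0.663 = 493.2
Remaining denominator categories sum to 348
refused = 493.2 − 348 ≈ 145

145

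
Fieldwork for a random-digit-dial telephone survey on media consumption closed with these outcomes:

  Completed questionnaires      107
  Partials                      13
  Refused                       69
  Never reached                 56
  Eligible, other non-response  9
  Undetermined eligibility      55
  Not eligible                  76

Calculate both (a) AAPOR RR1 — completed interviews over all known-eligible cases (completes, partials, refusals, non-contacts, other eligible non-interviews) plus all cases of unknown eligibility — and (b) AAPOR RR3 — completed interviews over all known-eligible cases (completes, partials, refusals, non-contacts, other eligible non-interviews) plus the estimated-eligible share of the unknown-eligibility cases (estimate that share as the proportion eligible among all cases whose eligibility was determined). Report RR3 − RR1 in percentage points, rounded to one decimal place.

Numerator: 107
Denom: 107 + 13 + 69 + 56 + 9 + 55 = 309
RR1 = 107 / 309 = 0.3463
Known eligible: 107 + 13 + 69 + 56 + 9 = 254
e = 254 / (254 + 76) = 254 / 330 = 0.7697
Eligible share of unknowns: 0.7697 × 55 = 42.33
Denom: 254 + 42.33 = 296.33
RR3 = 107 / 296.33 = 0.3611
Difference = 36.11 − 34.63 = 1.48 percentage points

1.5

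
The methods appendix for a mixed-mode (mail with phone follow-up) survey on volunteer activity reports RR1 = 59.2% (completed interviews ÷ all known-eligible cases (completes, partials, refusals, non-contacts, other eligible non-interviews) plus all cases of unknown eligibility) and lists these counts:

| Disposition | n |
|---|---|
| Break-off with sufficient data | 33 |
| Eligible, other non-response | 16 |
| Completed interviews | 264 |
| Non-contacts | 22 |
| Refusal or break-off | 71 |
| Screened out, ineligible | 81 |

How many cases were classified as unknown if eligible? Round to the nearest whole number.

RR1 = 264 / D = 0.592
D = 264 / 0.592 = 445.9
Remaining denominator categories sum to 406
unknown if eligible = 445.9 − 406 ≈ 40

40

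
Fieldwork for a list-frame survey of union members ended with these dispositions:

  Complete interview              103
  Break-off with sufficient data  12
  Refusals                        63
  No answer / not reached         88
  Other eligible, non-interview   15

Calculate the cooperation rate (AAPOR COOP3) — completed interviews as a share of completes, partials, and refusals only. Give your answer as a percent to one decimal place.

57.9%

Numerator: 103
Denom: 103 + 12 + 63 = 178
COOP3 = 103 / 178 = 0.5787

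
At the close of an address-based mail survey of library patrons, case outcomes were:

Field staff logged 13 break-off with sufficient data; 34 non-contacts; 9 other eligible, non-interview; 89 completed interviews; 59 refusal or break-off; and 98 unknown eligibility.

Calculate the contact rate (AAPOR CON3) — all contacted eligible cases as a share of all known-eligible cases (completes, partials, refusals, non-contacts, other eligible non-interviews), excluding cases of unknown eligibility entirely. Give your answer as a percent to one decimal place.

83.3%

Numerator: 89 + 13 + 59 + 9 = 170
Base: 89 + 13 + 59 + 34 + 9 = 204
CON3 = 170 / 204 = 0.8333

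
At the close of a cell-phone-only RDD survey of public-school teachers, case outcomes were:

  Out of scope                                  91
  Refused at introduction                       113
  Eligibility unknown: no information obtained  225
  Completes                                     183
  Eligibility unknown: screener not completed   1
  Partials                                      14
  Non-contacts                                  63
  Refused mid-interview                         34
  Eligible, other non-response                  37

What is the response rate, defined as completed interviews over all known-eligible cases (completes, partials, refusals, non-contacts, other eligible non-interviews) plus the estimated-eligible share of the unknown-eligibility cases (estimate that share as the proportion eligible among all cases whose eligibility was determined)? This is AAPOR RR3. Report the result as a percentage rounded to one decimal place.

Refusals = 113 + 34 = 147
Undetermined eligibility = 1 + 225 = 226
Numerator → 183
Known eligible → 183 + 14 + 147 + 63 + 37 = 444
e = 444 / (444 + 91) = 444 / 535 = 0.8299
e × U → 0.8299 × 226 = 187.56
Denom → 444 + 187.56 = 631.56
RR3 = 183 / 631.56 = 0.2898

29.0%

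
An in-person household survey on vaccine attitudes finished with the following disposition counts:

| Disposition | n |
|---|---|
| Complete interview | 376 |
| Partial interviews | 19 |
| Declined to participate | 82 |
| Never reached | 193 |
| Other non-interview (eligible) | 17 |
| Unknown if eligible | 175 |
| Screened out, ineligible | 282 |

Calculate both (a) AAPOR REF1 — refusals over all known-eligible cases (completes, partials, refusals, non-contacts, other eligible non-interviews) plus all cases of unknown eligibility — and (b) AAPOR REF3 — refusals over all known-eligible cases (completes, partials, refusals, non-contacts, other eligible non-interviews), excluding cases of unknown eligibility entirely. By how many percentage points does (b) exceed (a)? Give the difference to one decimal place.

Num: 82
Base: 376 + 19 + 82 + 193 + 17 + 175 = 862
REF1 = 82 / 862 = 0.0951
Base: 376 + 19 + 82 + 193 + 17 = 687
REF3 = 82 / 687 = 0.1194
Difference = 11.94 − 9.51 = 2.43 percentage points

2.4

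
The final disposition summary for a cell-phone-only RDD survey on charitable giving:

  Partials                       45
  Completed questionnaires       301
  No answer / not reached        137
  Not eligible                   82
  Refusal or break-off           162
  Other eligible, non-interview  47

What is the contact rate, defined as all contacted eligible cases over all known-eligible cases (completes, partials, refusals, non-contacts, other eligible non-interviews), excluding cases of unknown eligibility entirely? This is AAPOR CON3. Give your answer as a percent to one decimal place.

80.2%

Numerator → 301 + 45 + 162 + 47 = 555
Base → 301 + 45 + 162 + 137 + 47 = 692
CON3 = 555 / 692 = 0.8020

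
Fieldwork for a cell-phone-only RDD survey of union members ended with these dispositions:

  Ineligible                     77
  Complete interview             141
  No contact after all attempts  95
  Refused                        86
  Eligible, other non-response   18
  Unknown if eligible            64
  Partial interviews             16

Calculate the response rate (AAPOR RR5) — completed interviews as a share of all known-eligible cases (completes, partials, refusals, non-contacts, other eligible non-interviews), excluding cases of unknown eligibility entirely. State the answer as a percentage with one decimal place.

Num: 141
Base: 141 + 16 + 86 + 95 + 18 = 356
RR5 = 141 / 356 = 0.3961

39.6%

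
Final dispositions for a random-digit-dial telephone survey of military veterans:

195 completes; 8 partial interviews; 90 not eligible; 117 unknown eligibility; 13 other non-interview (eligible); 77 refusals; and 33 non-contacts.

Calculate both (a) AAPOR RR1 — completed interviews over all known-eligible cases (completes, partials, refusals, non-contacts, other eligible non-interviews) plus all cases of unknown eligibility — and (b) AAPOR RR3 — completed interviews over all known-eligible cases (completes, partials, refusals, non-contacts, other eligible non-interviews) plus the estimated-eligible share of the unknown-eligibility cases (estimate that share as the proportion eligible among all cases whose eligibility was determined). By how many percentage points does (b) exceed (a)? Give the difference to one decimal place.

2.7

Num = 195
Denom = 195 + 8 + 77 + 33 + 13 + 117 = 443
RR1 = 195 / 443 = 0.4402
Determined eligible = 195 + 8 + 77 + 33 + 13 = 326
e = 326 / (326 + 90) = 326 / 416 = 0.7837
Estimated eligible among unknowns = 0.7837 × 117 = 91.69
Denom = 326 + 91.69 = 417.69
RR3 = 195 / 417.69 = 0.4669
Difference = 46.69 − 44.02 = 2.67 percentage points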